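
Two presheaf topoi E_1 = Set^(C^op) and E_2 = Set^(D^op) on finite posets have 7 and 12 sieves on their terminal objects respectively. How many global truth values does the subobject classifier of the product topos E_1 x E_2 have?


In a product of presheaf topoi E_1 x E_2, the subobject classifier
is Omega = Omega_1 x Omega_2 (componentwise), so
|Omega(top)| = |Omega_1(top_1)| * |Omega_2(top_2)|.
= 7 * 12 = 84.

84


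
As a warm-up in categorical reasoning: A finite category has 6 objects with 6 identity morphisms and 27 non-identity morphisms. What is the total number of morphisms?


Each object has an identity morphism, giving 6 identities.
Adding the 27 non-identity morphisms:
Total = 6 + 27 = 33

33


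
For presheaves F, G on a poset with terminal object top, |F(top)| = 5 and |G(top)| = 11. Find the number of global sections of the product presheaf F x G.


Global sections of a presheaf on a poset with terminal top satisfy
Gamma(H) ~ H(top). Presheaves admit pointwise products, so
(F x G)(top) = F(top) x G(top) (Cartesian product).
|Gamma(F x G)| = |F(top)| * |G(top)| = 5 * 11 = 55.

55


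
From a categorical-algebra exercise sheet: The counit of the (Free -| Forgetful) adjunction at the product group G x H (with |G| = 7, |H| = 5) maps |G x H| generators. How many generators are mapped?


The counit epsilon_K: F(U(K)) -> K of the Free-Forgetful adjunction
maps |K| generators of F(U(K)) into K. For K = G x H (the product group),
|G x H| = |G| * |H|.
Total generators mapped = 7 * 5 = 35.

35


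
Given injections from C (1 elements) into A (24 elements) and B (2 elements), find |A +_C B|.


The pushout A +_C B identifies the images of C in A and B.
|A +_C B| = |A| + |B| - |C| (for injections).
= 24 + 2 - 1 = 25

25


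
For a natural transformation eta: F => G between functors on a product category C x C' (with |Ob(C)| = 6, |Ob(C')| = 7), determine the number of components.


A natural transformation eta: F => G assigns one component morphism per
object of the domain category.
The domain is the product category C x C', so
|Ob(C x C')| = |Ob(C)| * |Ob(C')| = 6 * 7 = 42.
Therefore eta has 42 component morphisms.

42


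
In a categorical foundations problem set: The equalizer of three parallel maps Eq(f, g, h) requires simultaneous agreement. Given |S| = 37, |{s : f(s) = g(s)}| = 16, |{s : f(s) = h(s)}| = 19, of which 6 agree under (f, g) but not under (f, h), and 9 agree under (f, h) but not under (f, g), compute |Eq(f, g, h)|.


Eq(f, g, h) is the triple-agreement set: points in S where all three
maps take the same value. Using inclusion-exclusion on the pairwise data:
Pair (f, g) agrees on 16 points; pair (f, h) on 19 points.
Points agreeing under (f, g) but not (f, h) = 6; under (f, h) but not (f, g) = 9.
Triple-agreement = agreement-in-(f, g) minus points that agree under (f, g) but not (f, h):
|Eq(f, g, h)| = 16 - 6 = 10
(cross-check via (f, h): 19 - 9 = 10.)

10


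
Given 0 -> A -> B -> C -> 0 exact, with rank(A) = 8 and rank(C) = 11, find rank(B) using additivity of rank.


For a short exact sequence 0 -> A -> B -> C -> 0,
rank is additive: rank(B) = rank(A) + rank(C).
rank(B) = 8 + 11 = 19

19


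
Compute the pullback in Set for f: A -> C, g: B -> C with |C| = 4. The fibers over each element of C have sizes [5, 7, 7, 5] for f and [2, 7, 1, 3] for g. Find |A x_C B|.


The pullback A x_C B consists of pairs (a, b) with f(a) = g(b).
For each element c in C, the fiber product has |f^-1(c)| * |g^-1(c)| elements.
Summing over C: 5 * 2 + 7 * 7 + 7 * 1 + 5 * 3
= 10 + 49 + 7 + 15 = 81

81


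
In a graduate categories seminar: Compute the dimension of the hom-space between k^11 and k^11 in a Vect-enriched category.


In Vect-enriched categories, Hom(k^n, k^m) is the space of m x n matrices.
dim(Hom(k^11, k^11)) = 11 * 11 = 121

121


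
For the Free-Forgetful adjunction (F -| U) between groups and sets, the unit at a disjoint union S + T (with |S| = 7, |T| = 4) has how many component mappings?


The unit eta_X: X -> U(F(X)) of the Free-Forgetful adjunction
maps each element of X to a generator of F(X). For X = S + T (disjoint
union in Set), |S + T| = |S| + |T|.
Total mappings = 7 + 4 = 11.

11


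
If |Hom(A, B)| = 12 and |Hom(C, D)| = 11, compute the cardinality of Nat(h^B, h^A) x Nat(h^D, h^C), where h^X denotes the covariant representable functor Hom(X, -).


By the Yoneda lemma, Nat(h^B, h^A) is isomorphic to Hom(A, B),
so |Nat(h^B, h^A)| = |Hom(A, B)| and |Nat(h^D, h^C)| = |Hom(C, D)|.
|Hom(A, B)| = 12, |Hom(C, D)| = 11.
|Nat(h^B, h^A) x Nat(h^D, h^C)| = 12 * 11 = 132

132


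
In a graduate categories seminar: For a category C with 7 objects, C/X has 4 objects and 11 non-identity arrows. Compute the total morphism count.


In the slice category C/X, objects are morphisms to X.
Identity morphisms: 4 (one per object of C/X).
Non-identity morphisms: 11.
Total = 4 + 11 = 15

15


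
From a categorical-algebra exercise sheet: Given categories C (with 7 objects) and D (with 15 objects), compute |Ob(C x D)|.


The product category C x D has objects that are pairs (c, d).
Number of pairs = |Ob(C)| * |Ob(D)| = 7 * 15 = 105

105


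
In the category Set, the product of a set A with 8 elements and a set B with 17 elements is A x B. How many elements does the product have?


In Set, the product A x B is the Cartesian product.
By the universal property, |A x B| = |A| * |B|.
|A x B| = 8 * 17 = 136

136


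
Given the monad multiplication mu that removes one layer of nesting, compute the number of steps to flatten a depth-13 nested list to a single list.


Each application of mu: T^2 -> T removes one layer of nesting.
Starting at depth 13 (i.e., T^13(X)), we need to reach T(X).
Number of mu applications = 13 - 1 = 12

12


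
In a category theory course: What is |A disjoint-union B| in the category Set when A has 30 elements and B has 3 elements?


In Set, the coproduct A + B is the disjoint union.
|A + B| = |A| + |B| = 30 + 3 = 33

33


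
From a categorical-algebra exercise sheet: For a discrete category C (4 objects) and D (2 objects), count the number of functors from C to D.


A functor from a discrete category C to D is determined by
where each object maps. Each of the 4 objects of C can map
to any of the 2 objects of D independently.
Number of functors = 2^4 = 16

16


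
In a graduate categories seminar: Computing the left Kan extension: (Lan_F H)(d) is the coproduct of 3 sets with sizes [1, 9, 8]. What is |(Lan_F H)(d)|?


Pointwise, the left Kan extension (Lan_F H)(d) is the colimit, indexed
by the comma category (F downarrow d), of H composed with the
projection (F downarrow d) -> C. Here that colimit is given
as a coproduct (disjoint union) of sets, so its cardinality is the
sum of the sizes of the summands.
Coproduct of sets with sizes: 1 + 9 + 8
= 18

18


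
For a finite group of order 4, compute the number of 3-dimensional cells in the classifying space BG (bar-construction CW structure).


In the bar-construction CW model of BG, the n-cells are indexed by
n-tuples [g_1|...|g_n] of non-identity elements of G (degenerate
simplices with some g_i = e do not contribute cells), so there are
(|G| - 1)^n n-cells.
For dim = 3 with |G| = 4:
cells = (4 - 1)^3 = 3^3 = 27

27


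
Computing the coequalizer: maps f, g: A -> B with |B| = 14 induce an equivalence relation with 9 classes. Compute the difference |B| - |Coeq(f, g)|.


The coequalizer Coeq(f, g) = B / ~ has one element per equivalence class.
|B| = 14, |Coeq(f, g)| = 9.
|B| - |Coeq(f, g)| = 14 - 9 = 5.

5


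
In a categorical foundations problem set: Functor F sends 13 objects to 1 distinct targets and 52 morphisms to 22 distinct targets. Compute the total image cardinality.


The image of F consists of distinct objects and distinct morphisms.
|Im(F)| on objects = 1
|Im(F)| on morphisms = 22
Total image cardinality = 1 + 22 = 23

23


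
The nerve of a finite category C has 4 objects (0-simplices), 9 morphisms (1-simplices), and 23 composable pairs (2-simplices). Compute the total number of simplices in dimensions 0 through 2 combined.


The 2-skeleton of the nerve N(C) consists of simplices in dimensions 0, 1, 2:
  |N(C)_0| = 4 (objects)
  |N(C)_1| = 9 (morphisms)
  |N(C)_2| = 23 (composable pairs)
Total = 4 + 9 + 23 = 36

36


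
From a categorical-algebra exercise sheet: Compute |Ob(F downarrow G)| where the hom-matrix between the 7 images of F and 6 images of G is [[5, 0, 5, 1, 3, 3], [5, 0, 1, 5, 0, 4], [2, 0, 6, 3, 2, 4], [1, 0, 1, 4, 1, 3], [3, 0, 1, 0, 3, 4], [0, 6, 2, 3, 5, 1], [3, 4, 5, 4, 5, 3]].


Objects of (F downarrow G) are triples (a, b, h: F(a)->G(b)).
The count equals the sum of all entries in the hom-matrix.
sum(row 0) = 17
sum(row 1) = 15
sum(row 2) = 17
sum(row 3) = 10
sum(row 4) = 11
sum(row 5) = 17
sum(row 6) = 24
Grand total = 111

111


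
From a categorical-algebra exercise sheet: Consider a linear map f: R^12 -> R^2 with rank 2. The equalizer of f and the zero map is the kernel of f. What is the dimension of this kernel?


The equalizer of f and the zero map is ker(f).
By the rank-nullity theorem: dim(ker(f)) = dim(domain) - rank(f).
dim(ker(f)) = 12 - 2 = 10

10


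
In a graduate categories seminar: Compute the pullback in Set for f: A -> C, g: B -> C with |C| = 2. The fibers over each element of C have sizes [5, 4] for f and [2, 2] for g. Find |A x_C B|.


The pullback A x_C B consists of pairs (a, b) with f(a) = g(b).
For each element c in C, the fiber product has |f^-1(c)| * |g^-1(c)| elements.
Summing over C: 5 * 2 + 4 * 2
= 10 + 8 = 18

18


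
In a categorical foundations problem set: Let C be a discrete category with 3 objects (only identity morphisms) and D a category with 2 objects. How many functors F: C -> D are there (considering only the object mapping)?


A functor from a discrete category C to D is determined by
where each object maps. Each of the 3 objects of C can map
to any of the 2 objects of D independently.
Number of functors = 2^3 = 8

8


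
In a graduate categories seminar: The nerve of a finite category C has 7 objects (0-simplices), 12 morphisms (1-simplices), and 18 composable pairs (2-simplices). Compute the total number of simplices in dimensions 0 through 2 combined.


The 2-skeleton of the nerve N(C) consists of simplices in dimensions 0, 1, 2:
  |N(C)_0| = 7 (objects)
  |N(C)_1| = 12 (morphisms)
  |N(C)_2| = 18 (composable pairs)
Total = 7 + 12 + 18 = 37

37


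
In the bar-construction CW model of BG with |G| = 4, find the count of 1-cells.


In the bar-construction CW model of BG, the n-cells are indexed by
n-tuples [g_1|...|g_n] of non-identity elements of G (degenerate
simplices with some g_i = e do not contribute cells), so there are
(|G| - 1)^n n-cells.
For dim = 1 with |G| = 4:
cells = (4 - 1)^1 = 3^1 = 3

3


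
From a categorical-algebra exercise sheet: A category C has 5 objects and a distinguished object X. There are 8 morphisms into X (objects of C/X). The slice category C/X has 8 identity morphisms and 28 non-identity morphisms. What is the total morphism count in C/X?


In the slice category C/X, objects are morphisms to X.
Identity morphisms: 8 (one per object of C/X).
Non-identity morphisms: 28.
Total = 8 + 28 = 36

36


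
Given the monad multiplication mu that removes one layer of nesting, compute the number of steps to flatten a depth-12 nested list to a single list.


Each application of mu: T^2 -> T removes one layer of nesting.
Starting at depth 12 (i.e., T^12(X)), we need to reach T(X).
Number of mu applications = 12 - 1 = 11

11


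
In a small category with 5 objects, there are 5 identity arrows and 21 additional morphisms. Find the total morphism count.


Each object has an identity morphism, giving 5 identities.
Adding the 21 non-identity morphisms:
Total = 5 + 21 = 26

26


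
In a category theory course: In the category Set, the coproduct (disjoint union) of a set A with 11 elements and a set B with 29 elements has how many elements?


In Set, the coproduct A + B is the disjoint union.
|A + B| = |A| + |B| = 11 + 29 = 40

40


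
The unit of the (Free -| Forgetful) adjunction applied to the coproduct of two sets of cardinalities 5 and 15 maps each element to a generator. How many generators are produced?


The unit eta_X: X -> U(F(X)) of the Free-Forgetful adjunction
maps each element of X to a generator of F(X). For X = S + T (disjoint
union in Set), |S + T| = |S| + |T|.
Total mappings = 5 + 15 = 20.

20


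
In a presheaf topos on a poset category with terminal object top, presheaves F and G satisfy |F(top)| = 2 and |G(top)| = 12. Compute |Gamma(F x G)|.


Global sections of a presheaf on a poset with terminal top satisfy
Gamma(H) ~ H(top). Presheaves admit pointwise products, so
(F x G)(top) = F(top) x G(top) (Cartesian product).
|Gamma(F x G)| = |F(top)| * |G(top)| = 2 * 12 = 24.

24


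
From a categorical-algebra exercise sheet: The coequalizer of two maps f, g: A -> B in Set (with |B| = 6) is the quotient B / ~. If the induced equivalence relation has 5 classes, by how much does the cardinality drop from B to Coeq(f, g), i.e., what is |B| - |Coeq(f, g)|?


The coequalizer Coeq(f, g) = B / ~ has one element per equivalence class.
|B| = 6, |Coeq(f, g)| = 5.
|B| - |Coeq(f, g)| = 6 - 5 = 1.

1


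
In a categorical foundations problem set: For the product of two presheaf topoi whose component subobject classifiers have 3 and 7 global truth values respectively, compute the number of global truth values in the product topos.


In a product of presheaf topoi E_1 x E_2, the subobject classifier
is Omega = Omega_1 x Omega_2 (componentwise), so
|Omega(top)| = |Omega_1(top_1)| * |Omega_2(top_2)|.
= 3 * 7 = 21.

21


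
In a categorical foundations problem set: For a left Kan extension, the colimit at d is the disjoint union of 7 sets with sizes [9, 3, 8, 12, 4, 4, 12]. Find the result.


Pointwise, the left Kan extension (Lan_F H)(d) is the colimit, indexed
by the comma category (F downarrow d), of H composed with the
projection (F downarrow d) -> C. Here that colimit is given
as a coproduct (disjoint union) of sets, so its cardinality is the
sum of the sizes of the summands.
Coproduct of sets with sizes: 9 + 3 + 8 + 12 + 4 + 4 + 12
= 52

52


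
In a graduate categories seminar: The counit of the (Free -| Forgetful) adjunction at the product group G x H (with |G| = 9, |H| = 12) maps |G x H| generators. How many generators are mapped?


The counit epsilon_K: F(U(K)) -> K of the Free-Forgetful adjunction
maps |K| generators of F(U(K)) into K. For K = G x H (the product group),
|G x H| = |G| * |H|.
Total generators mapped = 9 * 12 = 108.

108


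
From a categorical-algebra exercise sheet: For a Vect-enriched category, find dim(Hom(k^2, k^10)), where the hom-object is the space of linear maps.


In Vect-enriched categories, Hom(k^n, k^m) is the space of m x n matrices.
dim(Hom(k^2, k^10)) = 10 * 2 = 20

20


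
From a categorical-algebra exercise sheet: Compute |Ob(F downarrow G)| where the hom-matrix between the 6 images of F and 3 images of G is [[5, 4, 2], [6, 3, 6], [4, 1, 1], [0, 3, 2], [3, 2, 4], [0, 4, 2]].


Objects of (F downarrow G) are triples (a, b, h: F(a)->G(b)).
The count equals the sum of all entries in the hom-matrix.
sum(row 0) = 11
sum(row 1) = 15
sum(row 2) = 6
sum(row 3) = 5
sum(row 4) = 9
sum(row 5) = 6
Grand total = 52

52


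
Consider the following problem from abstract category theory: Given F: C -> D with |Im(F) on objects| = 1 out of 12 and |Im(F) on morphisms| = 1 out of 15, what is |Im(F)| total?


The image of F consists of distinct objects and distinct morphisms.
|Im(F)| on objects = 1
|Im(F)| on morphisms = 1
Total image cardinality = 1 + 1 = 2

2


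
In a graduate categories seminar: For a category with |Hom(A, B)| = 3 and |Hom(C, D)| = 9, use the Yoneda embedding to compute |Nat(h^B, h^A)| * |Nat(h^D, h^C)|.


By the Yoneda lemma, Nat(h^B, h^A) is isomorphic to Hom(A, B),
so |Nat(h^B, h^A)| = |Hom(A, B)| and |Nat(h^D, h^C)| = |Hom(C, D)|.
|Hom(A, B)| = 3, |Hom(C, D)| = 9.
|Nat(h^B, h^A) x Nat(h^D, h^C)| = 3 * 9 = 27

27


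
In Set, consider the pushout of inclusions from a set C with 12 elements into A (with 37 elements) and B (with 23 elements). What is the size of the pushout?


The pushout A +_C B identifies the images of C in A and B.
|A +_C B| = |A| + |B| - |C| (for injections).
= 37 + 23 - 12 = 48

48


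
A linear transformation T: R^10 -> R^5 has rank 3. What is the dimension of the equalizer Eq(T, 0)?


The equalizer of f and the zero map is ker(f).
By the rank-nullity theorem: dim(ker(f)) = dim(domain) - rank(f).
dim(ker(f)) = 10 - 3 = 7

7


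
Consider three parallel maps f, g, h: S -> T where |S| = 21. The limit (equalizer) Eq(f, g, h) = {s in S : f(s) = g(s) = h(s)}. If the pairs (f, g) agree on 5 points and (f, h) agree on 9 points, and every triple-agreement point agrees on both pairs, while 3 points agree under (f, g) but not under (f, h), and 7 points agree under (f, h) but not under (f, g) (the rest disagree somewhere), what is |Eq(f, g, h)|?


Eq(f, g, h) is the triple-agreement set: points in S where all three
maps take the same value. Using inclusion-exclusion on the pairwise data:
Pair (f, g) agrees on 5 points; pair (f, h) on 9 points.
Points agreeing under (f, g) but not (f, h) = 3; under (f, h) but not (f, g) = 7.
Triple-agreement = agreement-in-(f, g) minus points that agree under (f, g) but not (f, h):
|Eq(f, g, h)| = 5 - 3 = 2
(cross-check via (f, h): 9 - 7 = 2.)

2


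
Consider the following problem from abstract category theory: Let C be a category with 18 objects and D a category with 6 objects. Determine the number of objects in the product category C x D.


The product category C x D has objects that are pairs (c, d).
Number of pairs = |Ob(C)| * |Ob(D)| = 18 * 6 = 108

108


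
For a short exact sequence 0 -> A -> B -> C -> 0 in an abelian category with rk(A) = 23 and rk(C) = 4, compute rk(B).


For a short exact sequence 0 -> A -> B -> C -> 0,
rank is additive: rank(B) = rank(A) + rank(C).
rank(B) = 23 + 4 = 27

27


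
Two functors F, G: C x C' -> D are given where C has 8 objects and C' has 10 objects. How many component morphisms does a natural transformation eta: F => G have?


A natural transformation eta: F => G assigns one component morphism per
object of the domain category.
The domain is the product category C x C', so
|Ob(C x C')| = |Ob(C)| * |Ob(C')| = 8 * 10 = 80.
Therefore eta has 80 component morphisms.

80


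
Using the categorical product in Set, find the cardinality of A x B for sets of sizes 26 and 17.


In Set, the product A x B is the Cartesian product.
By the universal property, |A x B| = |A| * |B|.
|A x B| = 26 * 17 = 442

442


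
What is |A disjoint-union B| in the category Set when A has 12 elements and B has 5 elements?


In Set, the coproduct A + B is the disjoint union.
|A + B| = |A| + |B| = 12 + 5 = 17

17


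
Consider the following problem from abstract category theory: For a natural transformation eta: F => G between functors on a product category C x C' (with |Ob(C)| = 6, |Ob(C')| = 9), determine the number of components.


A natural transformation eta: F => G assigns one component morphism per
object of the domain category.
The domain is the product category C x C', so
|Ob(C x C')| = |Ob(C)| * |Ob(C')| = 6 * 9 = 54.
Therefore eta has 54 component morphisms.

54


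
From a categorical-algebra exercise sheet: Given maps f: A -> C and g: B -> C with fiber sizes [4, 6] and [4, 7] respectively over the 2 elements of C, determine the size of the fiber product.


The pullback A x_C B consists of pairs (a, b) with f(a) = g(b).
For each element c in C, the fiber product has |f^-1(c)| * |g^-1(c)| elements.
Summing over C: 4 * 4 + 6 * 7
= 16 + 42 = 58

58


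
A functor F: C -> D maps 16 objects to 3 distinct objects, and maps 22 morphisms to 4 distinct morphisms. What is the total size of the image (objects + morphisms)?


The image of F consists of distinct objects and distinct morphisms.
|Im(F)| on objects = 3
|Im(F)| on morphisms = 4
Total image cardinality = 3 + 4 = 7

7


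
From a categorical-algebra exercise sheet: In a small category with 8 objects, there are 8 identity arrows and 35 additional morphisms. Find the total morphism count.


Each object has an identity morphism, giving 8 identities.
Adding the 35 non-identity morphisms:
Total = 8 + 35 = 43

43


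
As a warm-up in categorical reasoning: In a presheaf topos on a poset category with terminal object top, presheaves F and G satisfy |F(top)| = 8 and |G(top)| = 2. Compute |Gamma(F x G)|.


Global sections of a presheaf on a poset with terminal top satisfy
Gamma(H) ~ H(top). Presheaves admit pointwise products, so
(F x G)(top) = F(top) x G(top) (Cartesian product).
|Gamma(F x G)| = |F(top)| * |G(top)| = 8 * 2 = 16.

16


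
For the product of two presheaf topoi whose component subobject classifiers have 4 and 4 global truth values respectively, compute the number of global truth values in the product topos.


In a product of presheaf topoi E_1 x E_2, the subobject classifier
is Omega = Omega_1 x Omega_2 (componentwise), so
|Omega(top)| = |Omega_1(top_1)| * |Omega_2(top_2)|.
= 4 * 4 = 16.

16


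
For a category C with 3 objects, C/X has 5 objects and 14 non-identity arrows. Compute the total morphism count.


In the slice category C/X, objects are morphisms to X.
Identity morphisms: 5 (one per object of C/X).
Non-identity morphisms: 14.
Total = 5 + 14 = 19

19


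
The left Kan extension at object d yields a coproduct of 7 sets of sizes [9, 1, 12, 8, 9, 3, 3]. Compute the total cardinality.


Pointwise, the left Kan extension (Lan_F H)(d) is the colimit, indexed
by the comma category (F downarrow d), of H composed with the
projection (F downarrow d) -> C. Here that colimit is given
as a coproduct (disjoint union) of sets, so its cardinality is the
sum of the sizes of the summands.
Coproduct of sets with sizes: 9 + 1 + 12 + 8 + 9 + 3 + 3
= 45

45


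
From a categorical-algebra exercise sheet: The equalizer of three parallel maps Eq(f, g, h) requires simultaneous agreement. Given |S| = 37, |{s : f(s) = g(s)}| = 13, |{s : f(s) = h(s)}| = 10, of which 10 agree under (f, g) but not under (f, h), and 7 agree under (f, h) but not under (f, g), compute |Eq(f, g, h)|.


Eq(f, g, h) is the triple-agreement set: points in S where all three
maps take the same value. Using inclusion-exclusion on the pairwise data:
Pair (f, g) agrees on 13 points; pair (f, h) on 10 points.
Points agreeing under (f, g) but not (f, h) = 10; under (f, h) but not (f, g) = 7.
Triple-agreement = agreement-in-(f, g) minus points that agree under (f, g) but not (f, h):
|Eq(f, g, h)| = 13 - 10 = 3
(cross-check via (f, h): 10 - 7 = 3.)

3


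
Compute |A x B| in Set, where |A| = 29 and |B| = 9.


In Set, the product A x B is the Cartesian product.
By the universal property, |A x B| = |A| * |B|.
|A x B| = 29 * 9 = 261

261


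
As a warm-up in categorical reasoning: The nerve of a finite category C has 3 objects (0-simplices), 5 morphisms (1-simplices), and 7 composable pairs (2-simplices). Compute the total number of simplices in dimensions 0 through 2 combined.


The 2-skeleton of the nerve N(C) consists of simplices in dimensions 0, 1, 2:
  |N(C)_0| = 3 (objects)
  |N(C)_1| = 5 (morphisms)
  |N(C)_2| = 7 (composable pairs)
Total = 3 + 5 + 7 = 15

15


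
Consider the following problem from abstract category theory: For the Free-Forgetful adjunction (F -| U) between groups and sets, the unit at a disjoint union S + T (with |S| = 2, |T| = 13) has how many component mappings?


The unit eta_X: X -> U(F(X)) of the Free-Forgetful adjunction
maps each element of X to a generator of F(X). For X = S + T (disjoint
union in Set), |S + T| = |S| + |T|.
Total mappings = 2 + 13 = 15.

15


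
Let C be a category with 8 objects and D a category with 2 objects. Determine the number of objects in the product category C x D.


The product category C x D has objects that are pairs (c, d).
Number of pairs = |Ob(C)| * |Ob(D)| = 8 * 2 = 16

16


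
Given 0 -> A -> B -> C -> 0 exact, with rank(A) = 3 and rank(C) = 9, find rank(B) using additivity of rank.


For a short exact sequence 0 -> A -> B -> C -> 0,
rank is additive: rank(B) = rank(A) + rank(C).
rank(B) = 3 + 9 = 12

12


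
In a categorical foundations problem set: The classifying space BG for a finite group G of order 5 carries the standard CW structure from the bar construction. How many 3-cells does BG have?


In the bar-construction CW model of BG, the n-cells are indexed by
n-tuples [g_1|...|g_n] of non-identity elements of G (degenerate
simplices with some g_i = e do not contribute cells), so there are
(|G| - 1)^n n-cells.
For dim = 3 with |G| = 5:
cells = (5 - 1)^3 = 4^3 = 64

64


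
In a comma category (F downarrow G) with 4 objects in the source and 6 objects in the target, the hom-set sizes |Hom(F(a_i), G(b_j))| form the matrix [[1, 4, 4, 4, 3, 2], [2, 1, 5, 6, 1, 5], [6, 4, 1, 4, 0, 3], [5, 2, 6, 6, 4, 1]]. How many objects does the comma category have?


Objects of (F downarrow G) are triples (a, b, h: F(a)->G(b)).
The count equals the sum of all entries in the hom-matrix.
sum(row 0) = 18
sum(row 1) = 20
sum(row 2) = 18
sum(row 3) = 24
Grand total = 80

80


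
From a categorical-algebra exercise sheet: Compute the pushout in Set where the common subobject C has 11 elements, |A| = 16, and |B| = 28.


The pushout A +_C B identifies the images of C in A and B.
|A +_C B| = |A| + |B| - |C| (for injections).
= 16 + 28 - 11 = 33

33


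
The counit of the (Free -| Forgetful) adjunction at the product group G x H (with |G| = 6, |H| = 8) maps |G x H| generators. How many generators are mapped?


The counit epsilon_K: F(U(K)) -> K of the Free-Forgetful adjunction
maps |K| generators of F(U(K)) into K. For K = G x H (the product group),
|G x H| = |G| * |H|.
Total generators mapped = 6 * 8 = 48.

48


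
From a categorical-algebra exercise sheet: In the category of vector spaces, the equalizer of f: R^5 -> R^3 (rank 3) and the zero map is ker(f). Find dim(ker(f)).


The equalizer of f and the zero map is ker(f).
By the rank-nullity theorem: dim(ker(f)) = dim(domain) - rank(f).
dim(ker(f)) = 5 - 3 = 2

2


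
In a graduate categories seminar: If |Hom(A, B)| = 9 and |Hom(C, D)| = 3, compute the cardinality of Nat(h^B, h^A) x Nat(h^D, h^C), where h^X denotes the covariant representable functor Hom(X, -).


By the Yoneda lemma, Nat(h^B, h^A) is isomorphic to Hom(A, B),
so |Nat(h^B, h^A)| = |Hom(A, B)| and |Nat(h^D, h^C)| = |Hom(C, D)|.
|Hom(A, B)| = 9, |Hom(C, D)| = 3.
|Nat(h^B, h^A) x Nat(h^D, h^C)| = 9 * 3 = 27

27


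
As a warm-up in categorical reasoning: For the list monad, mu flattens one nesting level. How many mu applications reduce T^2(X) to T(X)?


Each application of mu: T^2 -> T removes one layer of nesting.
Starting at depth 2 (i.e., T^2(X)), we need to reach T(X).
Number of mu applications = 2 - 1 = 1

1


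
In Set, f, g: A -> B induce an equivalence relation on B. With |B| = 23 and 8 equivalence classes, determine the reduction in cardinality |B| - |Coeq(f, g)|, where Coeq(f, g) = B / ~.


The coequalizer Coeq(f, g) = B / ~ has one element per equivalence class.
|B| = 23, |Coeq(f, g)| = 8.
|B| - |Coeq(f, g)| = 23 - 8 = 15.

15


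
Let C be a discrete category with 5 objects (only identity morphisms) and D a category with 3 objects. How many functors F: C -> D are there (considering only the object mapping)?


A functor from a discrete category C to D is determined by
where each object maps. Each of the 5 objects of C can map
to any of the 3 objects of D independently.
Number of functors = 3^5 = 243

243


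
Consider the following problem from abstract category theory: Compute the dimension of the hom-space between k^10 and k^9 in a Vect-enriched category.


In Vect-enriched categories, Hom(k^n, k^m) is the space of m x n matrices.
dim(Hom(k^10, k^9)) = 9 * 10 = 90

90


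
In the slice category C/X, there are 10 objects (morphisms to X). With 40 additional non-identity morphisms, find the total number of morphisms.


In the slice category C/X, objects are morphisms to X.
Identity morphisms: 10 (one per object of C/X).
Non-identity morphisms: 40.
Total = 10 + 40 = 50

50


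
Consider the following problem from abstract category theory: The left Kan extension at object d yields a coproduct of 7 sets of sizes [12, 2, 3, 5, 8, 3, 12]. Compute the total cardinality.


Pointwise, the left Kan extension (Lan_F H)(d) is the colimit, indexed
by the comma category (F downarrow d), of H composed with the
projection (F downarrow d) -> C. Here that colimit is given
as a coproduct (disjoint union) of sets, so its cardinality is the
sum of the sizes of the summands.
Coproduct of sets with sizes: 12 + 2 + 3 + 5 + 8 + 3 + 12
= 45

45


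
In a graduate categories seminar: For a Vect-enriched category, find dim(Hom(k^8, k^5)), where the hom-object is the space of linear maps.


In Vect-enriched categories, Hom(k^n, k^m) is the space of m x n matrices.
dim(Hom(k^8, k^5)) = 5 * 8 = 40

40


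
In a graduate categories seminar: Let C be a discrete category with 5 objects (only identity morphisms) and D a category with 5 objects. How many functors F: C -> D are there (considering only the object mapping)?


A functor from a discrete category C to D is determined by
where each object maps. Each of the 5 objects of C can map
to any of the 5 objects of D independently.
Number of functors = 5^5 = 3125

3125


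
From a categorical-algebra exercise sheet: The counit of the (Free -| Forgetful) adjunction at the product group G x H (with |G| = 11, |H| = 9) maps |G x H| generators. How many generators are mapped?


The counit epsilon_K: F(U(K)) -> K of the Free-Forgetful adjunction
maps |K| generators of F(U(K)) into K. For K = G x H (the product group),
|G x H| = |G| * |H|.
Total generators mapped = 11 * 9 = 99.

99


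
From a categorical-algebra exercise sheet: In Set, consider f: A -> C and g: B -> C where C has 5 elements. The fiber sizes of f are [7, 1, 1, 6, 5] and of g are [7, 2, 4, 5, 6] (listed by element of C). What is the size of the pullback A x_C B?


The pullback A x_C B consists of pairs (a, b) with f(a) = g(b).
For each element c in C, the fiber product has |f^-1(c)| * |g^-1(c)| elements.
Summing over C: 7 * 7 + 1 * 2 + 1 * 4 + 6 * 5 + 5 * 6
= 49 + 2 + 4 + 30 + 30 = 115

115


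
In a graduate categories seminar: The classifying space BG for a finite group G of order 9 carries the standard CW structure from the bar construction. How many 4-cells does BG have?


In the bar-construction CW model of BG, the n-cells are indexed by
n-tuples [g_1|...|g_n] of non-identity elements of G (degenerate
simplices with some g_i = e do not contribute cells), so there are
(|G| - 1)^n n-cells.
For dim = 4 with |G| = 9:
cells = (9 - 1)^4 = 8^4 = 4096

4096


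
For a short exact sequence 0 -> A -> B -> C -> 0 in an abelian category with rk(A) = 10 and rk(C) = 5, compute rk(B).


For a short exact sequence 0 -> A -> B -> C -> 0,
rank is additive: rank(B) = rank(A) + rank(C).
rank(B) = 10 + 5 = 15

15


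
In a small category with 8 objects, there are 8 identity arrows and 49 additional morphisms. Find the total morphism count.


Each object has an identity morphism, giving 8 identities.
Adding the 49 non-identity morphisms:
Total = 8 + 49 = 57

57


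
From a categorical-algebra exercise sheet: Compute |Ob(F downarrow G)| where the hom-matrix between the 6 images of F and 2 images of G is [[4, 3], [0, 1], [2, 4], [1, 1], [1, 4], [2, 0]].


Objects of (F downarrow G) are triples (a, b, h: F(a)->G(b)).
The count equals the sum of all entries in the hom-matrix.
sum(row 0) = 7
sum(row 1) = 1
sum(row 2) = 6
sum(row 3) = 2
sum(row 4) = 5
sum(row 5) = 2
Grand total = 23

23


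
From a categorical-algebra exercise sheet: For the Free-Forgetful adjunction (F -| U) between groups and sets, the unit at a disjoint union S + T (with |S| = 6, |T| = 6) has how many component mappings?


The unit eta_X: X -> U(F(X)) of the Free-Forgetful adjunction
maps each element of X to a generator of F(X). For X = S + T (disjoint
union in Set), |S + T| = |S| + |T|.
Total mappings = 6 + 6 = 12.

12


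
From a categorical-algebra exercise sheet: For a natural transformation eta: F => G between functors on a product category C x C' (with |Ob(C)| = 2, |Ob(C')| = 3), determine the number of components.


A natural transformation eta: F => G assigns one component morphism per
object of the domain category.
The domain is the product category C x C', so
|Ob(C x C')| = |Ob(C)| * |Ob(C')| = 2 * 3 = 6.
Therefore eta has 6 component morphisms.

6


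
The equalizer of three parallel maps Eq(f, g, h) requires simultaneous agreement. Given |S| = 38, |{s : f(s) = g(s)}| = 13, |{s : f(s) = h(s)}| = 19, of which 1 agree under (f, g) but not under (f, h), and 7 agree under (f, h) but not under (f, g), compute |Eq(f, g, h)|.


Eq(f, g, h) is the triple-agreement set: points in S where all three
maps take the same value. Using inclusion-exclusion on the pairwise data:
Pair (f, g) agrees on 13 points; pair (f, h) on 19 points.
Points agreeing under (f, g) but not (f, h) = 1; under (f, h) but not (f, g) = 7.
Triple-agreement = agreement-in-(f, g) minus points that agree under (f, g) but not (f, h):
|Eq(f, g, h)| = 13 - 1 = 12
(cross-check via (f, h): 19 - 7 = 12.)

12


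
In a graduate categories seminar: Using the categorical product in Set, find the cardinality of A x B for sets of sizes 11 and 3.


In Set, the product A x B is the Cartesian product.
By the universal property, |A x B| = |A| * |B|.
|A x B| = 11 * 3 = 33

33


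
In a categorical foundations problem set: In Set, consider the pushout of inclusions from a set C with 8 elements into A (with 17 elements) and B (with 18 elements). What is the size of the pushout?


The pushout A +_C B identifies the images of C in A and B.
|A +_C B| = |A| + |B| - |C| (for injections).
= 17 + 18 - 8 = 27

27


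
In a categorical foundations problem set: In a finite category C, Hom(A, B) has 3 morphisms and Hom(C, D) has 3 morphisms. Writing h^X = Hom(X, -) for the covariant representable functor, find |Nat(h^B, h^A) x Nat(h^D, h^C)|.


By the Yoneda lemma, Nat(h^B, h^A) is isomorphic to Hom(A, B),
so |Nat(h^B, h^A)| = |Hom(A, B)| and |Nat(h^D, h^C)| = |Hom(C, D)|.
|Hom(A, B)| = 3, |Hom(C, D)| = 3.
|Nat(h^B, h^A) x Nat(h^D, h^C)| = 3 * 3 = 9

9


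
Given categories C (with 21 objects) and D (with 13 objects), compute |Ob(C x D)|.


The product category C x D has objects that are pairs (c, d).
Number of pairs = |Ob(C)| * |Ob(D)| = 21 * 13 = 273

273


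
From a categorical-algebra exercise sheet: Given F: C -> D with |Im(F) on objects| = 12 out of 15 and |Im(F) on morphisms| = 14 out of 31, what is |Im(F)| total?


The image of F consists of distinct objects and distinct morphisms.
|Im(F)| on objects = 12
|Im(F)| on morphisms = 14
Total image cardinality = 12 + 14 = 26

26


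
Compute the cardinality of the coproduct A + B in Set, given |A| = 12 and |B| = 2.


In Set, the coproduct A + B is the disjoint union.
|A + B| = |A| + |B| = 12 + 2 = 14

14


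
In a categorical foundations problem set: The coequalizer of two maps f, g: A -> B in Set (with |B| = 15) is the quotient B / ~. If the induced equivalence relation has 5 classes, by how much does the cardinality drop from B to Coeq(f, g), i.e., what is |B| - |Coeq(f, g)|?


The coequalizer Coeq(f, g) = B / ~ has one element per equivalence class.
|B| = 15, |Coeq(f, g)| = 5.
|B| - |Coeq(f, g)| = 15 - 5 = 10.

10


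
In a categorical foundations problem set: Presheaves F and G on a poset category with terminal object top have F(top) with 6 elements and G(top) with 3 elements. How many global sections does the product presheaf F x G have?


Global sections of a presheaf on a poset with terminal top satisfy
Gamma(H) ~ H(top). Presheaves admit pointwise products, so
(F x G)(top) = F(top) x G(top) (Cartesian product).
|Gamma(F x G)| = |F(top)| * |G(top)| = 6 * 3 = 18.

18


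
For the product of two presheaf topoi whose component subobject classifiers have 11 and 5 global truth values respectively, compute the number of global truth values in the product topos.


In a product of presheaf topoi E_1 x E_2, the subobject classifier
is Omega = Omega_1 x Omega_2 (componentwise), so
|Omega(top)| = |Omega_1(top_1)| * |Omega_2(top_2)|.
= 11 * 5 = 55.

55


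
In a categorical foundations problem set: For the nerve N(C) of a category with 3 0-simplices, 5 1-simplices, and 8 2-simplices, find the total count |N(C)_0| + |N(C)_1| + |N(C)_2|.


The 2-skeleton of the nerve N(C) consists of simplices in dimensions 0, 1, 2:
  |N(C)_0| = 3 (objects)
  |N(C)_1| = 5 (morphisms)
  |N(C)_2| = 8 (composable pairs)
Total = 3 + 5 + 8 = 16

16


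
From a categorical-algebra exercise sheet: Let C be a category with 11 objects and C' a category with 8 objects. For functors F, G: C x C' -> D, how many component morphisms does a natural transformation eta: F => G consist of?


A natural transformation eta: F => G assigns one component morphism per
object of the domain category.
The domain is the product category C x C', so
|Ob(C x C')| = |Ob(C)| * |Ob(C')| = 11 * 8 = 88.
Therefore eta has 88 component morphisms.

88


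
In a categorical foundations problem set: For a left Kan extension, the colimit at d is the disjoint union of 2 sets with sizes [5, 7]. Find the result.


Pointwise, the left Kan extension (Lan_F H)(d) is the colimit, indexed
by the comma category (F downarrow d), of H composed with the
projection (F downarrow d) -> C. Here that colimit is given
as a coproduct (disjoint union) of sets, so its cardinality is the
sum of the sizes of the summands.
Coproduct of sets with sizes: 5 + 7
= 12

12


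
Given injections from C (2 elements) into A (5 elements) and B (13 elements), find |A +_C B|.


The pushout A +_C B identifies the images of C in A and B.
|A +_C B| = |A| + |B| - |C| (for injections).
= 5 + 13 - 2 = 16

16


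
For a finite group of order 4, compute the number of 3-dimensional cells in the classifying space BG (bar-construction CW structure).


In the bar-construction CW model of BG, the n-cells are indexed by
n-tuples [g_1|...|g_n] of non-identity elements of G (degenerate
simplices with some g_i = e do not contribute cells), so there are
(|G| - 1)^n n-cells.
For dim = 3 with |G| = 4:
cells = (4 - 1)^3 = 3^3 = 27

27


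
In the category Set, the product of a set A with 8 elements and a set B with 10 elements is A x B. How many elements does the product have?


In Set, the product A x B is the Cartesian product.
By the universal property, |A x B| = |A| * |B|.
|A x B| = 8 * 10 = 80

80


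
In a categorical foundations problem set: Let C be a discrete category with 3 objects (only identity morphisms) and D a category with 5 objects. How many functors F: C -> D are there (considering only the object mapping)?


A functor from a discrete category C to D is determined by
where each object maps. Each of the 3 objects of C can map
to any of the 5 objects of D independently.
Number of functors = 5^3 = 125

125


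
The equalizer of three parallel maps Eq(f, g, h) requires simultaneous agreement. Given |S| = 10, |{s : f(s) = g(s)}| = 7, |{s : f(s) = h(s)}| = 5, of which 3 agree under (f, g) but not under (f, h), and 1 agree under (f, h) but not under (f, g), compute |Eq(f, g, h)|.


Eq(f, g, h) is the triple-agreement set: points in S where all three
maps take the same value. Using inclusion-exclusion on the pairwise data:
Pair (f, g) agrees on 7 points; pair (f, h) on 5 points.
Points agreeing under (f, g) but not (f, h) = 3; under (f, h) but not (f, g) = 1.
Triple-agreement = agreement-in-(f, g) minus points that agree under (f, g) but not (f, h):
|Eq(f, g, h)| = 7 - 3 = 4
(cross-check via (f, h): 5 - 1 = 4.)

4
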